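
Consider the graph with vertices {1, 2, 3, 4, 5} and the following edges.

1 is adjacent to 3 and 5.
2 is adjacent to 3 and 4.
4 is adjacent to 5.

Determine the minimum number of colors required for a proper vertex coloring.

The cycle 4-5-1-3-2-4 has odd length 5, so it cannot be 2-colored; at least 3 colors are needed.
3 colors suffice: color red → {1, 4}; color blue → {3, 5}; color green → {2}. Each edge has distinct colors on its endpoints.

3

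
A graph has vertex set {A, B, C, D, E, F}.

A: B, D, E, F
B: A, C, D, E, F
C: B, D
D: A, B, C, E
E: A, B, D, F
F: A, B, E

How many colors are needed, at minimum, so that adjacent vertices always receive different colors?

4

A, B, E, F are pairwise adjacent (a clique of size 4), so at least 4 colors are needed.
4 colors suffice: A=green, B=red, C=blue, D=yellow, E=blue, F=yellow. Each edge has distinct colors on its endpoints.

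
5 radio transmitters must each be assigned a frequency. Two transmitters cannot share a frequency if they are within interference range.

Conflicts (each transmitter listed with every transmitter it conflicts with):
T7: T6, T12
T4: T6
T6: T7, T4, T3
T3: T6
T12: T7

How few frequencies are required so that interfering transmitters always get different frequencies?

T6 and T3 conflict, so at least 2 frequencies are needed.
A valid assignment using 2 frequencies: T7=2, T4=2, T6=1, T3=2, T12=1. Every pair that conflicts lands in different frequencies.

2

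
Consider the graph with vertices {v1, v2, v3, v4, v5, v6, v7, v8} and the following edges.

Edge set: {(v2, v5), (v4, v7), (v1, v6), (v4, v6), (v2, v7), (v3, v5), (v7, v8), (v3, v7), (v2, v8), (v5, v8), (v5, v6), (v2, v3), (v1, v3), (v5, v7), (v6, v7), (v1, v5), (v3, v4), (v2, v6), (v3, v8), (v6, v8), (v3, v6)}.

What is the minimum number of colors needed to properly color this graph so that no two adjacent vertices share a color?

v2, v3, v5, v6, v7, v8 form a clique, so at least 6 colors are needed.
6 colors suffice: v1=4, v2=6, v3=1, v4=3, v5=3, v6=2, v7=4, v8=5. Every edge joins two different colors.

6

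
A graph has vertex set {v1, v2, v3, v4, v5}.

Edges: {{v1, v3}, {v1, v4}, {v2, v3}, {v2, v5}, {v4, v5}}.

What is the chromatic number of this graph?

3

The cycle v2-v3-v1-v4-v5-v2 has odd length 5, so it cannot be 2-colored; at least 3 colors are needed.
3 colors suffice: color 1 → {v1, v5}; color 2 → {v2, v4}; color 3 → {v3}. Every edge joins two different colors.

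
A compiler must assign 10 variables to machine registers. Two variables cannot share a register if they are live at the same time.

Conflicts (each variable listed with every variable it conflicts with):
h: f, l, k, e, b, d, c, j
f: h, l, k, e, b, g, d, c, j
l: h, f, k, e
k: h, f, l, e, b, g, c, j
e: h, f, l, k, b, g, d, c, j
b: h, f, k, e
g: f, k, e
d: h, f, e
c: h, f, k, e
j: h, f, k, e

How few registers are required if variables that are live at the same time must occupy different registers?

h, f, k, e, c all conflict with each other, so at least 5 registers are needed.
A valid assignment using 5 registers: h=4, f=2, l=5, k=3, e=1, b=5, g=4, d=3, c=5, j=5. No two conflicting variables share a register.

5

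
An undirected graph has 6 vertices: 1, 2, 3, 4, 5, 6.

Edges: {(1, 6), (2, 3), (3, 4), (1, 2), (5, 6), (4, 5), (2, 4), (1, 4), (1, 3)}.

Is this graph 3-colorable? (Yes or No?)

No

1, 2, 3, 4 are pairwise adjacent (a clique of size 4), so at least 4 colors are needed.
So 3 colors are not enough.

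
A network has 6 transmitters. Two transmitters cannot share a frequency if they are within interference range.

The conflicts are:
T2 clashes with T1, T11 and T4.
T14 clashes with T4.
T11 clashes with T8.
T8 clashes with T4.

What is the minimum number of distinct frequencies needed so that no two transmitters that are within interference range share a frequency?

T2 and T11 conflict, so at least 2 frequencies are needed.
Using 2 frequencies: T2=1, T14=1, T1=2, T11=2, T8=1, T4=2. Each listed conflict is separated.

2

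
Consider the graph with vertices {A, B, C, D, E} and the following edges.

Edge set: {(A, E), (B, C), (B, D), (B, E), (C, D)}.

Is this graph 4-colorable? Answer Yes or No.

The chromatic number is 3. B, C, D form a triangle, so at least 3 colors are needed.
3 colors suffice: color red → {A, B}; color blue → {C, E}; color green → {D}.
Since 4 ≥ 3, a proper 4-coloring certainly exists.

Yes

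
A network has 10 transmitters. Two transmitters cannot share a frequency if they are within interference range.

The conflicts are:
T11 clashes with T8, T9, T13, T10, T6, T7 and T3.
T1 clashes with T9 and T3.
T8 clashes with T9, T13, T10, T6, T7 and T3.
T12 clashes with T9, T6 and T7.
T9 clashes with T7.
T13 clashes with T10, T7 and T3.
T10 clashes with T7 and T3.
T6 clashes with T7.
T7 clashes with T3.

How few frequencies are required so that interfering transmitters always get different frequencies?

6

T11, T8, T13, T10, T7, T3 all conflict with each other, so at least 6 frequencies are needed.
6 frequencies suffice: frequency 1 → {T1, T7}; frequency 2 → {T8, T12}; frequency 3 → {T11}; frequency 4 → {T9, T6, T3}; frequency 5 → {T10}; frequency 6 → {T13}. No two conflicting transmitters share a frequency.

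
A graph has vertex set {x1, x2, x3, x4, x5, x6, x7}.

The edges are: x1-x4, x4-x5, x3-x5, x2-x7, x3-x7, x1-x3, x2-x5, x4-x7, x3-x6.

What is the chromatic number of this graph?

x2 and x7 are adjacent, so at least 2 colors are needed.
One proper 2-coloring: x1=2, x2=1, x3=1, x4=1, x5=2, x6=2, x7=2. No two adjacent vertices share a color.

2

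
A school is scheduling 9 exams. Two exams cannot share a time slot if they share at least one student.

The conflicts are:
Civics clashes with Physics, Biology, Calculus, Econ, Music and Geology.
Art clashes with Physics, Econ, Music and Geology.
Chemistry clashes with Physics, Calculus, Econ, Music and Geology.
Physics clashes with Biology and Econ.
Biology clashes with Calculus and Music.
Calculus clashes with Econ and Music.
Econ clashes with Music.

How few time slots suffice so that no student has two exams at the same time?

Civics, Calculus, Econ, Music are mutually in conflict, so at least 4 time slots are needed.
4 time slots suffice: time slot 1 → {Civics, Art, Chemistry}; time slot 2 → {Biology, Econ, Geology}; time slot 3 → {Physics, Music}; time slot 4 → {Calculus}. Each listed conflict is separated.

4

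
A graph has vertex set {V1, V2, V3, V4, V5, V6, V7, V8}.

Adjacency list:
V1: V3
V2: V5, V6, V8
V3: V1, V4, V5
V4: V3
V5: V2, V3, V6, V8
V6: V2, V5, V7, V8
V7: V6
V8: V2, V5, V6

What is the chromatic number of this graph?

4

V2, V5, V6, V8 are mutually adjacent (a clique of size 4), so at least 4 colors are needed.
A valid assignment using 4 colors: V1=2, V2=3, V3=1, V4=2, V5=2, V6=1, V7=2, V8=4. Every edge joins two different colors.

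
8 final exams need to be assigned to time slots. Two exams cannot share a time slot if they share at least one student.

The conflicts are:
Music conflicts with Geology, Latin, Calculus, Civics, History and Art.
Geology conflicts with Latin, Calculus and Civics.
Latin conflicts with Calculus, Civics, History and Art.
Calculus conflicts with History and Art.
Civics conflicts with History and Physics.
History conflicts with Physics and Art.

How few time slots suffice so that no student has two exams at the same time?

5

Music, Latin, Calculus, History, Art all conflict with each other, so at least 5 time slots are needed.
Using 5 time slots: Music=2, Geology=3, Latin=1, Calculus=4, Civics=4, History=3, Physics=1, Art=5. No two conflicting exams share a time slot.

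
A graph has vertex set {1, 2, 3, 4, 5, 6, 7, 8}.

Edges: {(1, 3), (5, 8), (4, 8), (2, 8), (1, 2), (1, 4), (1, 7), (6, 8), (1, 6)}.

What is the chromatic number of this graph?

2

1 and 6 are adjacent, so at least 2 colors are needed.
2 colors suffice: color red → {1, 8}; color blue → {2, 3, 4, 5, 6, 7}. Each edge has distinct colors on its endpoints.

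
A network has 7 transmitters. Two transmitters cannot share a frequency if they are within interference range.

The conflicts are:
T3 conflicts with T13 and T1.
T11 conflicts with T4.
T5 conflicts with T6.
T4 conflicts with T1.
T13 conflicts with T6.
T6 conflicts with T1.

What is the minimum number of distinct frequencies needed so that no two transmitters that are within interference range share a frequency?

T11 and T4 conflict, so at least 2 frequencies are needed.
2 frequencies suffice: frequency 1 → {T11, T5, T13, T1}; frequency 2 → {T3, T4, T6}. No two conflicting transmitters share a frequency.

2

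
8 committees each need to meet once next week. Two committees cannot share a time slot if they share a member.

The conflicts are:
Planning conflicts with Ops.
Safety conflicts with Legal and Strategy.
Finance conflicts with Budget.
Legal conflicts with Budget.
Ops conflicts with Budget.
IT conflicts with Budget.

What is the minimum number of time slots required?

2

Ops and Budget conflict, so at least 2 time slots are needed.
Using 2 time slots: Planning=1, Safety=1, Finance=2, Legal=2, Ops=2, IT=2, Strategy=2, Budget=1. No two conflicting committees share a time slot.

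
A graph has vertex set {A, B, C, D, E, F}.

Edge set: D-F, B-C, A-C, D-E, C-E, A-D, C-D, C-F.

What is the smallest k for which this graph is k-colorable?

3

C, D, F are mutually adjacent, so at least 3 colors are needed.
3 colors suffice: color 1 → {C}; color 2 → {B, D}; color 3 → {A, E, F}. No two adjacent vertices share a color.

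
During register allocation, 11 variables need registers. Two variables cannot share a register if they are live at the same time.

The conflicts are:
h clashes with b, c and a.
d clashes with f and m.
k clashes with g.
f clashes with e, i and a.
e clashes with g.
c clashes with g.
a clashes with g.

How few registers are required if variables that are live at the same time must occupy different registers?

2

c and g conflict, so at least 2 registers are needed.
2 registers suffice: register 1 → {h, f, g, m}; register 2 → {d, k, e, i, b, c, a}. Each listed conflict is separated.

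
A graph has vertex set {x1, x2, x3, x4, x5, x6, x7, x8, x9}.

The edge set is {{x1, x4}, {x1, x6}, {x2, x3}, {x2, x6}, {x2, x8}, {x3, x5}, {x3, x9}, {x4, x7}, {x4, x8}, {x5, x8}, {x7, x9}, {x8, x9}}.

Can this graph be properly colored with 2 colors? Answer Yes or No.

The cycle x1-x6-x2-x8-x4-x1 has odd length 5, so it cannot be 2-colored; at least 3 colors are needed.
So 2 colors are not enough.

No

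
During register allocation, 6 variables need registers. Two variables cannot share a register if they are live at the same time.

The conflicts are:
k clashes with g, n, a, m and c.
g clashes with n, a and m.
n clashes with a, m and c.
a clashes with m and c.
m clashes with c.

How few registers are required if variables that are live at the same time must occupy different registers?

5

k, n, a, m, c are mutually in conflict, so at least 5 registers are needed.
A valid assignment using 5 registers: k=3, g=5, n=1, a=2, m=4, c=5. No two conflicting variables share a register.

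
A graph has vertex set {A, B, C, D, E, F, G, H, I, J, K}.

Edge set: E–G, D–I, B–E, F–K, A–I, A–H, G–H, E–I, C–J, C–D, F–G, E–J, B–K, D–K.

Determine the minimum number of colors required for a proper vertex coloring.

3

The cycle K-F-G-E-B-K has odd length 5, so it cannot be 2-colored; at least 3 colors are needed.
3 colors suffice: color 1 → {A, D, E, F}; color 2 → {C, G, I, K}; color 3 → {B, H, J}. Each edge has distinct colors on its endpoints.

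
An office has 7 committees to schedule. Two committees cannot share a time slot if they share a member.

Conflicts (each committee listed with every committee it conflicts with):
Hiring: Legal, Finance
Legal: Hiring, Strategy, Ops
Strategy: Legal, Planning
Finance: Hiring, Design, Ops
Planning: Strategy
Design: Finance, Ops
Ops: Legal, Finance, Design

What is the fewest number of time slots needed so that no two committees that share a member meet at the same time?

Finance, Design, Ops pairwise conflict, so at least 3 time slots are needed.
3 time slots suffice: time slot 1 → {Legal, Finance, Planning}; time slot 2 → {Hiring, Strategy, Ops}; time slot 3 → {Design}. Every pair that conflicts lands in different time slots.

3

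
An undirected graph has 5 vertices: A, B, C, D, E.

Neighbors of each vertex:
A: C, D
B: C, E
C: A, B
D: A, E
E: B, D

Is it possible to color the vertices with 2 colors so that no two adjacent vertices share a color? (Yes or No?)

No

The cycle C-B-E-D-A-C has odd length 5, so it cannot be 2-colored; at least 3 colors are needed.
So 2 colors are not enough.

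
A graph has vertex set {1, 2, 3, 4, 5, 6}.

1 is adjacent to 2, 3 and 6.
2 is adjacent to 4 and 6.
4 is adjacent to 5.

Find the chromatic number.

1, 2, 6 form a triangle, so at least 3 colors are needed.
3 colors suffice: color a → {1, 4}; color b → {2, 3, 5}; color c → {6}. Each edge has distinct colors on its endpoints.

3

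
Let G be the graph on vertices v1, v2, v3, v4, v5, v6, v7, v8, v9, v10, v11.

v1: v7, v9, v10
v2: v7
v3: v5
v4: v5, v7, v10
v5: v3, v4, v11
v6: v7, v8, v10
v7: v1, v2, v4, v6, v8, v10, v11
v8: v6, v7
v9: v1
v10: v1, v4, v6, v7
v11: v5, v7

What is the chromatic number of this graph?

v1, v7, v10 form a triangle, so at least 3 colors are needed.
3 colors suffice: color 1 → {v5, v7, v9}; color 2 → {v2, v3, v8, v10, v11}; color 3 → {v1, v4, v6}. Every edge joins two different colors.

3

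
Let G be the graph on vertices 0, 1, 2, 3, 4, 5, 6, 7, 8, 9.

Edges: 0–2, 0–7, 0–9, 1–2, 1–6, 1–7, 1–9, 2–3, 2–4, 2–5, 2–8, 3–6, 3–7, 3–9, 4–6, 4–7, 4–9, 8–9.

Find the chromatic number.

3 and 7 are adjacent, so at least 2 colors are needed.
2 colors suffice: 0=blue, 1=blue, 2=red, 3=blue, 4=blue, 5=blue, 6=red, 7=red, 8=blue, 9=red. Each edge has distinct colors on its endpoints.

2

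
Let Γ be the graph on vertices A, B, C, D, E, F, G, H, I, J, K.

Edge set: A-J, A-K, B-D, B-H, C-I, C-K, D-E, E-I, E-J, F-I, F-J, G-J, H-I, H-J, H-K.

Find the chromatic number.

The cycle D-E-I-H-B-D has odd length 5, so it cannot be 2-colored; at least 3 colors are needed.
3 colors suffice: color 1 → {D, I, J, K}; color 2 → {A, C, E, F, G, H}; color 3 → {B}. No two adjacent vertices share a color.

3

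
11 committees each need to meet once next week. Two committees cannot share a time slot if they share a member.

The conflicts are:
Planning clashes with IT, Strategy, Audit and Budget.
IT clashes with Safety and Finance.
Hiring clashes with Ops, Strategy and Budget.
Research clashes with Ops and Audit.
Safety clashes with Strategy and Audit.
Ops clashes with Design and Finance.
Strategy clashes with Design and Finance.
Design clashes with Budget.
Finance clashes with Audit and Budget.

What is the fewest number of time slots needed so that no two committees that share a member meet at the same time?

Hiring and Ops conflict, so at least 2 time slots are needed.
2 time slots suffice: time slot 1 → {Planning, Hiring, Research, Safety, Design, Finance}; time slot 2 → {IT, Ops, Strategy, Audit, Budget}. Every pair that conflicts lands in different time slots.

2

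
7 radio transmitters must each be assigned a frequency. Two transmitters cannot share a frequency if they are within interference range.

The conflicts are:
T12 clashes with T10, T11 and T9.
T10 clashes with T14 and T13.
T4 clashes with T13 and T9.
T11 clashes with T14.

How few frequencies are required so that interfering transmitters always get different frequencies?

3

The cycle T9-T12-T10-T13-T4-T9 has odd length 5, so it cannot be 2-colored; at least 3 frequencies are needed.
3 frequencies suffice: frequency 1 → {T10, T4, T11}; frequency 2 → {T12, T14, T13}; frequency 3 → {T9}. Every pair that conflicts lands in different frequencies.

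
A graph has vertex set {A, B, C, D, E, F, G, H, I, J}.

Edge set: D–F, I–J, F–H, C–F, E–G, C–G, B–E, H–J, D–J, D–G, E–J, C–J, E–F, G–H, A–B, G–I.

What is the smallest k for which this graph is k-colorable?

2

C and J are adjacent, so at least 2 colors are needed.
A valid assignment using 2 colors: A=2, B=1, C=2, D=2, E=2, F=1, G=1, H=2, I=2, J=1. No two adjacent vertices share a color.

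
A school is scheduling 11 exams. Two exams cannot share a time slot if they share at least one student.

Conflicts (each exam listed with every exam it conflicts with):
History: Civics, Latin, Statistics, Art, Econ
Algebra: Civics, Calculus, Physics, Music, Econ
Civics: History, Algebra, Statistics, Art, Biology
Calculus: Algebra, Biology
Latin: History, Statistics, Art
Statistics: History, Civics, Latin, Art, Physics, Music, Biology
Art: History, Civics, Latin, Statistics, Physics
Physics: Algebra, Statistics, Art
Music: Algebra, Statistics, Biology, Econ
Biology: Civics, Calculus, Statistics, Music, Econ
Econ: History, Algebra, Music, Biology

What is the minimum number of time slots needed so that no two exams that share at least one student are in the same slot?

4

History, Civics, Statistics, Art are mutually in conflict, so at least 4 time slots are needed.
4 time slots suffice: time slot 1 → {Algebra, Statistics}; time slot 2 → {History, Physics, Biology}; time slot 3 → {Civics, Calculus, Latin, Music}; time slot 4 → {Art, Econ}. Every pair that conflicts lands in different time slots.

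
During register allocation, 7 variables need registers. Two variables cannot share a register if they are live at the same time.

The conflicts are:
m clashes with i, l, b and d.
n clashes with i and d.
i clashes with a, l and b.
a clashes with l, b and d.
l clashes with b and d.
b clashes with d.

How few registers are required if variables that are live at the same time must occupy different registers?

m, l, b, d all conflict with each other, so at least 4 registers are needed.
4 registers suffice: register 1 → {i, d}; register 2 → {n, b}; register 3 → {l}; register 4 → {m, a}. No two conflicting variables share a register.

4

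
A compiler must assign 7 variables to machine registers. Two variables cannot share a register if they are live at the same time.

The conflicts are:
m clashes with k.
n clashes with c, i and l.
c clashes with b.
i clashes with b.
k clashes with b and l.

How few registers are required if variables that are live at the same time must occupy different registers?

The cycle b-i-n-l-k-b has odd length 5, so it cannot be 2-colored; at least 3 registers are needed.
Using 3 registers: m=1, n=1, c=2, i=2, k=2, b=1, l=3. Each listed conflict is separated.

3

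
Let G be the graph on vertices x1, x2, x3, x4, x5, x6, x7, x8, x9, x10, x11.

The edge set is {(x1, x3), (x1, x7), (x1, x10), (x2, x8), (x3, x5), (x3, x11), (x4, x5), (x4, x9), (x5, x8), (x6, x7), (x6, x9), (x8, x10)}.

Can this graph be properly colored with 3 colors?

The chromatic number is 3. The cycle x3-x5-x8-x10-x1-x3 has odd length 5, so it cannot be 2-colored; at least 3 colors are needed.
3 colors suffice: x1=2, x2=2, x3=1, x4=1, x5=2, x6=2, x7=1, x8=1, x9=3, x10=3, x11=2.
That is already a proper 3-coloring.

Yes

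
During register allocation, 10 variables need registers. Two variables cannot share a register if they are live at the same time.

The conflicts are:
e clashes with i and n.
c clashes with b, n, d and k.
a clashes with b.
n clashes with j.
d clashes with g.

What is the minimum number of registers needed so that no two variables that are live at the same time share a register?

e and n conflict, so at least 2 registers are needed.
Using 2 registers: e=1, i=2, c=1, a=1, b=2, n=2, d=2, g=1, j=1, k=2. Each listed conflict is separated.

2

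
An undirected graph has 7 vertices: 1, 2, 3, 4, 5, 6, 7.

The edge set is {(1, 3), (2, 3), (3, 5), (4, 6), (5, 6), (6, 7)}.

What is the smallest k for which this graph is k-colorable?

2

6 and 7 are adjacent, so at least 2 colors are needed.
A valid assignment using 2 colors: 1=blue, 2=blue, 3=red, 4=blue, 5=blue, 6=red, 7=blue. Every edge joins two different colors.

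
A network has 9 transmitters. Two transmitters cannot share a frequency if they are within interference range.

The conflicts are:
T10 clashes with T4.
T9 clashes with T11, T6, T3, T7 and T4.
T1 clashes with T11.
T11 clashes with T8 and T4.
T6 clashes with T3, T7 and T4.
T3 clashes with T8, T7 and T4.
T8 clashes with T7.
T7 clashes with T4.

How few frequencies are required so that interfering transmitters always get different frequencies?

5

T9, T6, T3, T7, T4 pairwise conflict, so at least 5 frequencies are needed.
5 frequencies suffice: frequency 1 → {T1, T8, T4}; frequency 2 → {T10, T9}; frequency 3 → {T11, T7}; frequency 4 → {T3}; frequency 5 → {T6}. No two conflicting transmitters share a frequency.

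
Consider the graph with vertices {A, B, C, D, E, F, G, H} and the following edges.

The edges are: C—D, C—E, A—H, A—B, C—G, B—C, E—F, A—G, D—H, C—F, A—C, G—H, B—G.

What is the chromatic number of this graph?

4

A, B, C, G are pairwise adjacent (a clique of size 4), so at least 4 colors are needed.
4 colors suffice: color 1 → {C, H}; color 2 → {D, E, G}; color 3 → {A, F}; color 4 → {B}. Each edge has distinct colors on its endpoints.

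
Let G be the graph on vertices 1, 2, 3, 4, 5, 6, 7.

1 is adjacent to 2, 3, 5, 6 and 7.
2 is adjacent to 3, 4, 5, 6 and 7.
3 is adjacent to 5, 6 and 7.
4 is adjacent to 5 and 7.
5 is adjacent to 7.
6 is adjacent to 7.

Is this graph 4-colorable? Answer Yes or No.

1, 2, 3, 5, 7 form a clique, so at least 5 colors are needed.
So 4 colors are not enough.

No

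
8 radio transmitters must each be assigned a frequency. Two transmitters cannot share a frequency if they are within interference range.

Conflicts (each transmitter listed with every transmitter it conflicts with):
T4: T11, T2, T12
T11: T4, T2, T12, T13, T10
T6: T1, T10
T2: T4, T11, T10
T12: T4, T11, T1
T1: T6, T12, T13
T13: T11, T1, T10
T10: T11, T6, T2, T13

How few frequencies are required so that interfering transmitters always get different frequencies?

3

T4, T11, T12 all conflict with each other, so at least 3 frequencies are needed.
3 frequencies suffice: T4=2, T11=1, T6=3, T2=3, T12=3, T1=1, T13=3, T10=2. Each listed conflict is separated.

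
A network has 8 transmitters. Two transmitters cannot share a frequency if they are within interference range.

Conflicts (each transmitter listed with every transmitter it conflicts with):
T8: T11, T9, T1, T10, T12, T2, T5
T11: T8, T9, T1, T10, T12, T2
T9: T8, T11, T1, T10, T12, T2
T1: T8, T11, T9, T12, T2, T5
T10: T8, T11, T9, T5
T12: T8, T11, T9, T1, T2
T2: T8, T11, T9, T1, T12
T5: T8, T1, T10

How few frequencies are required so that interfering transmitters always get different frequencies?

6

T8, T11, T9, T1, T12, T2 are mutually in conflict, so at least 6 frequencies are needed.
A valid assignment using 6 frequencies: T8=1, T11=2, T9=3, T1=4, T10=4, T12=6, T2=5, T5=2. No two conflicting transmitters share a frequency.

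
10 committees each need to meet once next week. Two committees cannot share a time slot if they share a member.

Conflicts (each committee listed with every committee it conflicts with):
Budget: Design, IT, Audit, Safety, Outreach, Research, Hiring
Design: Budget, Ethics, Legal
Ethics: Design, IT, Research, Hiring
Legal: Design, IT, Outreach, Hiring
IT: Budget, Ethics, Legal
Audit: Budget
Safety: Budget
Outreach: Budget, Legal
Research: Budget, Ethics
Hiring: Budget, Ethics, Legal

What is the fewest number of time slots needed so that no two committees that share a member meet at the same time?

2

Design and Legal conflict, so at least 2 time slots are needed.
2 time slots suffice: Budget=1, Design=2, Ethics=1, Legal=1, IT=2, Audit=2, Safety=2, Outreach=2, Research=2, Hiring=2. Every pair that conflicts lands in different time slots.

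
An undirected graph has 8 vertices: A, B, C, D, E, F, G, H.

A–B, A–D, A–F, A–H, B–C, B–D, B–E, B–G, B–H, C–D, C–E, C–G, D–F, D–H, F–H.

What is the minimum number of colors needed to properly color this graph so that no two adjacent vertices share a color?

A, D, F, H form a clique, so at least 4 colors are needed.
4 colors suffice: color red → {B, F}; color blue → {D, E, G}; color green → {C, H}; color yellow → {A}. No two adjacent vertices share a color.

4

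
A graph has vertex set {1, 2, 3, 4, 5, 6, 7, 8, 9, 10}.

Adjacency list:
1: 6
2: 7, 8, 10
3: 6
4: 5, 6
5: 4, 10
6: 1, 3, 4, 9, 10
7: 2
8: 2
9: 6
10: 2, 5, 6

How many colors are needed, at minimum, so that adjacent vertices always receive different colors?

2

2 and 7 are adjacent, so at least 2 colors are needed.
One proper 2-coloring: 1=blue, 2=red, 3=blue, 4=blue, 5=red, 6=red, 7=blue, 8=blue, 9=blue, 10=blue. No two adjacent vertices share a color.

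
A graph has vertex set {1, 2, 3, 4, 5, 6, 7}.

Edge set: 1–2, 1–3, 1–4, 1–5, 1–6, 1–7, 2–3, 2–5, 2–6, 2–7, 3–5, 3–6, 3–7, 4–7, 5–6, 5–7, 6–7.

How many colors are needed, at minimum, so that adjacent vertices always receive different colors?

6

1, 2, 3, 5, 6, 7 are pairwise adjacent (a clique of size 6), so at least 6 colors are needed.
6 colors suffice: color red → {1}; color blue → {7}; color green → {3, 4}; color yellow → {2}; color purple → {6}; color orange → {5}. Every edge joins two different colors.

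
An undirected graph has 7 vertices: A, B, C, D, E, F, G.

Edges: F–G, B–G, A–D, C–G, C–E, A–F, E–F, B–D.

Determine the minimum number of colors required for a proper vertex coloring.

The cycle G-F-A-D-B-G has odd length 5, so it cannot be 2-colored; at least 3 colors are needed.
3 colors suffice: color 1 → {B, C, F}; color 2 → {A, E, G}; color 3 → {D}. No two adjacent vertices share a color.

3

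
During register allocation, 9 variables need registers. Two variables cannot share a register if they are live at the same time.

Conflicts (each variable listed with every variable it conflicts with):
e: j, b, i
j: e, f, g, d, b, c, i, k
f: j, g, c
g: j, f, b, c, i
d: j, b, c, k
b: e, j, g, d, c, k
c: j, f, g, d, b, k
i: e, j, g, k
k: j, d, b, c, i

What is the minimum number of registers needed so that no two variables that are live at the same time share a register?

5

j, d, b, c, k pairwise conflict, so at least 5 registers are needed.
A valid assignment using 5 registers: e=4, j=1, f=3, g=4, d=5, b=3, c=2, i=2, k=4. Every pair that conflicts lands in different registers.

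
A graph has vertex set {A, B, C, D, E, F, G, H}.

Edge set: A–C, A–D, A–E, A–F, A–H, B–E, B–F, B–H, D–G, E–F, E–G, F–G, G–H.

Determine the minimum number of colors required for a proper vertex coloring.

E, F, G are mutually adjacent, so at least 3 colors are needed.
3 colors suffice: color 1 → {A, B, G}; color 2 → {C, D, E, H}; color 3 → {F}. Every edge joins two different colors.

3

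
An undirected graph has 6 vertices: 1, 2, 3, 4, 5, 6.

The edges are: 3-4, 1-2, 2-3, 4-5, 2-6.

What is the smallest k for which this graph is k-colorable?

2

2 and 6 are adjacent, so at least 2 colors are needed.
2 colors suffice: color red → {2, 4}; color blue → {1, 3, 5, 6}. Each edge has distinct colors on its endpoints.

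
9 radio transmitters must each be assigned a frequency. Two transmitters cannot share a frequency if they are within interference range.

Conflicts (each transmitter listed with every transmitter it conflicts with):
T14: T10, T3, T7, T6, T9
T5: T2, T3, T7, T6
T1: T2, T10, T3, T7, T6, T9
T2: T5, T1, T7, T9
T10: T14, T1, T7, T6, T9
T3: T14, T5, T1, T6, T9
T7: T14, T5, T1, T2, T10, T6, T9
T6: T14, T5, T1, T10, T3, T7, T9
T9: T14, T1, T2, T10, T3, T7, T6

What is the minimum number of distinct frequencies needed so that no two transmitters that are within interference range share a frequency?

T14, T10, T7, T6, T9 pairwise conflict, so at least 5 frequencies are needed.
5 frequencies suffice: frequency 1 → {T5, T9}; frequency 2 → {T3, T7}; frequency 3 → {T2, T6}; frequency 4 → {T14, T1}; frequency 5 → {T10}. No two conflicting transmitters share a frequency.

5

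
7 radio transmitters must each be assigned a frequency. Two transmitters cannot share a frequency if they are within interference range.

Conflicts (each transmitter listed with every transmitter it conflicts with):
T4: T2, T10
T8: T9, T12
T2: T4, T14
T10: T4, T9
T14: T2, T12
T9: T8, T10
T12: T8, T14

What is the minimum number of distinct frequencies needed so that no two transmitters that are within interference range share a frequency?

The cycle T9-T8-T12-T14-T2-T4-T10-T9 has odd length 7, so it cannot be 2-colored; at least 3 frequencies are needed.
Using 3 frequencies: T4=1, T8=1, T2=2, T10=3, T14=1, T9=2, T12=2. No two conflicting transmitters share a frequency.

3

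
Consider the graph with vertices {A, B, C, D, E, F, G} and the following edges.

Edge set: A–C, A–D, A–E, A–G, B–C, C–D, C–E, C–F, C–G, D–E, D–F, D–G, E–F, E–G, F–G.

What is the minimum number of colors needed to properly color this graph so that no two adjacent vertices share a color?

C, D, E, F, G are pairwise adjacent (a clique of size 5), so at least 5 colors are needed.
One proper 5-coloring: A=5, B=2, C=1, D=4, E=2, F=5, G=3. Every edge joins two different colors.

5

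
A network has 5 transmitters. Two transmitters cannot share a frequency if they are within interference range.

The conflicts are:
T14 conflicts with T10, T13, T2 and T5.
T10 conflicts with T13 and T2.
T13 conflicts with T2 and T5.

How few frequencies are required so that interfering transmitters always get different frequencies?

4

T14, T10, T13, T2 are mutually in conflict, so at least 4 frequencies are needed.
Using 4 frequencies: T14=1, T10=4, T13=2, T2=3, T5=3. No two conflicting transmitters share a frequency.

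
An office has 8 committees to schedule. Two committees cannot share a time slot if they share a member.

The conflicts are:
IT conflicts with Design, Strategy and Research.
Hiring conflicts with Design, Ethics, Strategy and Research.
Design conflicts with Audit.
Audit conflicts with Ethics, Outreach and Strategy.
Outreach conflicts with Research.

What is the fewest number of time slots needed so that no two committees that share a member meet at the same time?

The cycle Research-IT-Design-Audit-Outreach-Research has odd length 5, so it cannot be 2-colored; at least 3 time slots are needed.
3 time slots suffice: time slot 1 → {IT, Hiring, Audit}; time slot 2 → {Design, Ethics, Strategy, Research}; time slot 3 → {Outreach}. No two conflicting committees share a time slot.

3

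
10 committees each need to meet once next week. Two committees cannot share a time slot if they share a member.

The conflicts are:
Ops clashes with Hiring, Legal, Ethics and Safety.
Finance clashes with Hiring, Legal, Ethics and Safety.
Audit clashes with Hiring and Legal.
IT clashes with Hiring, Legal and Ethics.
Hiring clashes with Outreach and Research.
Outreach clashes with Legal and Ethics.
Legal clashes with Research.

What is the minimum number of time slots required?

Ops and Legal conflict, so at least 2 time slots are needed.
Using 2 time slots: Ops=2, Finance=2, Audit=2, IT=2, Hiring=1, Outreach=2, Legal=1, Ethics=1, Safety=1, Research=2. No two conflicting committees share a time slot.

2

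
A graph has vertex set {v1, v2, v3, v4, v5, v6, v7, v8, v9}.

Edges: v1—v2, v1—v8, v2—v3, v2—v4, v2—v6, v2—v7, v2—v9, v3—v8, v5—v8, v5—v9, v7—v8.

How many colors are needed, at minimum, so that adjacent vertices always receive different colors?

3

The cycle v5-v8-v7-v2-v9-v5 has odd length 5, so it cannot be 2-colored; at least 3 colors are needed.
3 colors suffice: color 1 → {v2, v8}; color 2 → {v1, v3, v4, v5, v6, v7}; color 3 → {v9}. Every edge joins two different colors.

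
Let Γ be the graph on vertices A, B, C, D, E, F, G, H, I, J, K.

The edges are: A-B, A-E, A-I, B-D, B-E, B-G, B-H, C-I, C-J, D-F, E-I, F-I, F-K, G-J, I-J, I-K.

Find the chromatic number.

A, B, E are mutually adjacent, so at least 3 colors are needed.
3 colors suffice: color 1 → {B, I}; color 2 → {E, F, H, J}; color 3 → {A, C, D, G, K}. No two adjacent vertices share a color.

3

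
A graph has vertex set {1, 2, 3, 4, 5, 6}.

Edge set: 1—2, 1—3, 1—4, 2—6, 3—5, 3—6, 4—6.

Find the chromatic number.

3 and 5 are adjacent, so at least 2 colors are needed.
One proper 2-coloring: 1=blue, 2=red, 3=red, 4=red, 5=blue, 6=blue. No two adjacent vertices share a color.

2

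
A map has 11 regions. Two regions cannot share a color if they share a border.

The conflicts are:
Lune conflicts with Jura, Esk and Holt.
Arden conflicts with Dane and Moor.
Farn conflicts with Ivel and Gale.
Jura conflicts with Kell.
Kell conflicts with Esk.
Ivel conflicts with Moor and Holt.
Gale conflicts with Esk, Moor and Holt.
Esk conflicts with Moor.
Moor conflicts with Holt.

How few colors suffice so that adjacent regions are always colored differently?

Ivel, Moor, Holt all conflict with each other, so at least 3 colors are needed.
A valid assignment using 3 colors: Lune=1, Arden=2, Farn=1, Jura=2, Kell=1, Ivel=3, Gale=3, Esk=2, Dane=1, Moor=1, Holt=2. Every pair that conflicts lands in different colors.

3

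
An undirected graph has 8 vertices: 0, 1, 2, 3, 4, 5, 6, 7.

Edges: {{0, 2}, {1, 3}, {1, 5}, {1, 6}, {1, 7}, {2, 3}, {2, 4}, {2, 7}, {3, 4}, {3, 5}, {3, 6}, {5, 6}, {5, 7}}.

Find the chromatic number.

1, 3, 5, 6 are pairwise adjacent (a clique of size 4), so at least 4 colors are needed.
One proper 4-coloring: 0=red, 1=green, 2=blue, 3=red, 4=green, 5=blue, 6=yellow, 7=red. No two adjacent vertices share a color.

4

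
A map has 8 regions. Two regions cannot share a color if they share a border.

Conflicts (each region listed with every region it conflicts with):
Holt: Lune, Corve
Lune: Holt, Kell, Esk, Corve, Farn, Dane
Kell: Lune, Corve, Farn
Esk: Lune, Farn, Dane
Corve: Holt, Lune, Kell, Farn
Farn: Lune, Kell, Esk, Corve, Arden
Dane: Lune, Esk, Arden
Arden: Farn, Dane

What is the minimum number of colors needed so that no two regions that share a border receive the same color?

Lune, Kell, Corve, Farn pairwise conflict, so at least 4 colors are needed.
4 colors suffice: color 1 → {Lune, Arden}; color 2 → {Holt, Farn, Dane}; color 3 → {Esk, Corve}; color 4 → {Kell}. No two conflicting regions share a color.

4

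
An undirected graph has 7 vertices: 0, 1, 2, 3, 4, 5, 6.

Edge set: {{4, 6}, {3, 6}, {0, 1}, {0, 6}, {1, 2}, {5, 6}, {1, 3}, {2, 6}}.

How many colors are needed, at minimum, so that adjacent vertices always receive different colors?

5 and 6 are adjacent, so at least 2 colors are needed.
A valid assignment using 2 colors: 0=b, 1=a, 2=b, 3=b, 4=b, 5=b, 6=a. No two adjacent vertices share a color.

2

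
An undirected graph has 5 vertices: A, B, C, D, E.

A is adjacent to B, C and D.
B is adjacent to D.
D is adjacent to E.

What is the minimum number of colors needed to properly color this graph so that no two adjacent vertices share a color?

3

A, B, D are pairwise adjacent, so at least 3 colors are needed.
3 colors suffice: color red → {C, D}; color blue → {A, E}; color green → {B}. Every edge joins two different colors.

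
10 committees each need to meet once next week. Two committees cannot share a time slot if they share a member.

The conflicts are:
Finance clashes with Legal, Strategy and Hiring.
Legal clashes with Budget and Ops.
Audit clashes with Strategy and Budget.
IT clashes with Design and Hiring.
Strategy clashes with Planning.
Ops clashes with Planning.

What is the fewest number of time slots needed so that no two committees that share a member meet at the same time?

3

The cycle Ops-Legal-Finance-Strategy-Planning-Ops has odd length 5, so it cannot be 2-colored; at least 3 time slots are needed.
3 time slots suffice: time slot 1 → {Finance, IT, Budget, Ops}; time slot 2 → {Legal, Strategy, Design, Hiring}; time slot 3 → {Audit, Planning}. No two conflicting committees share a time slot.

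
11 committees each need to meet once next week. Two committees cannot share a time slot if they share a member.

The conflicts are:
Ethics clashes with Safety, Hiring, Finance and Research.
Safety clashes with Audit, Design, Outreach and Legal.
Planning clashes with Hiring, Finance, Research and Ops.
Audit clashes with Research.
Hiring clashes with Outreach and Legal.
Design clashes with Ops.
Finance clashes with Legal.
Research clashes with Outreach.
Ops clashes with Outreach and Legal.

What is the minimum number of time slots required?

2

Audit and Research conflict, so at least 2 time slots are needed.
2 time slots suffice: Ethics=2, Safety=1, Planning=2, Audit=2, Hiring=1, Design=2, Finance=1, Research=1, Ops=1, Outreach=2, Legal=2. Every pair that conflicts lands in different time slots.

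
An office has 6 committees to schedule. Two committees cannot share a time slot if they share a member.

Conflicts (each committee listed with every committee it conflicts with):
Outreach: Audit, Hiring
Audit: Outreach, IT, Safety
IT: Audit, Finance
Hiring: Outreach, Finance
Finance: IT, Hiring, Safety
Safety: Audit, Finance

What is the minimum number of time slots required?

3

The cycle Audit-IT-Finance-Hiring-Outreach-Audit has odd length 5, so it cannot be 2-colored; at least 3 time slots are needed.
3 time slots suffice: time slot 1 → {Audit, Finance}; time slot 2 → {Outreach, IT, Safety}; time slot 3 → {Hiring}. No two conflicting committees share a time slot.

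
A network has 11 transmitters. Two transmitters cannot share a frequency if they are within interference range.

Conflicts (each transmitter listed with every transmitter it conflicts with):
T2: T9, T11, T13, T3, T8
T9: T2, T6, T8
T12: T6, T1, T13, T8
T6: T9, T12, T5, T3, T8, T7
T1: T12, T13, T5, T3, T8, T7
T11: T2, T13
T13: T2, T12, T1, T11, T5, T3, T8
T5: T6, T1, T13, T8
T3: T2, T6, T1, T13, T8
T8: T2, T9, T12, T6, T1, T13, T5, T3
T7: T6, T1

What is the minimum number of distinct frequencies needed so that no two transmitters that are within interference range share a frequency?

T12, T1, T13, T8 pairwise conflict, so at least 4 frequencies are needed.
A valid assignment using 4 frequencies: T2=3, T9=4, T12=4, T6=2, T1=3, T11=1, T13=2, T5=4, T3=4, T8=1, T7=1. Each listed conflict is separated.

4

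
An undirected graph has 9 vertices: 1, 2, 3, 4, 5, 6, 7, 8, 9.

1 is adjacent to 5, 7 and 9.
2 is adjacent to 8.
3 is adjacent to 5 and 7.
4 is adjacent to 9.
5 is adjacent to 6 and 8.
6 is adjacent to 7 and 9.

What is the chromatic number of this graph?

2

6 and 9 are adjacent, so at least 2 colors are needed.
One proper 2-coloring: 1=b, 2=a, 3=b, 4=b, 5=a, 6=b, 7=a, 8=b, 9=a. No two adjacent vertices share a color.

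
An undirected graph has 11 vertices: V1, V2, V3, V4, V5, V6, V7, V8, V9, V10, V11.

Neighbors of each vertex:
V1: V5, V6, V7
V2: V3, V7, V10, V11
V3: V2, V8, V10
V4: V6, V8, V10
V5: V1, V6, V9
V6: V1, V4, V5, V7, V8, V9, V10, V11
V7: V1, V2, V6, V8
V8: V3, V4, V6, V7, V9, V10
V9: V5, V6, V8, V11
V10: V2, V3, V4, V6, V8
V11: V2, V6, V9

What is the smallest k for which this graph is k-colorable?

V4, V6, V8, V10 are pairwise adjacent (a clique of size 4), so at least 4 colors are needed.
A valid assignment using 4 colors: V1=blue, V2=red, V3=yellow, V4=yellow, V5=yellow, V6=red, V7=green, V8=blue, V9=green, V10=green, V11=blue. Each edge has distinct colors on its endpoints.

4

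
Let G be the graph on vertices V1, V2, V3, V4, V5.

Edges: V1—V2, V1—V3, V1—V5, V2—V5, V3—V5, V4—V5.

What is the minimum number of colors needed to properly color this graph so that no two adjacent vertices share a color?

3

V1, V3, V5 are pairwise adjacent, so at least 3 colors are needed.
3 colors suffice: color 1 → {V5}; color 2 → {V1, V4}; color 3 → {V2, V3}. Every edge joins two different colors.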